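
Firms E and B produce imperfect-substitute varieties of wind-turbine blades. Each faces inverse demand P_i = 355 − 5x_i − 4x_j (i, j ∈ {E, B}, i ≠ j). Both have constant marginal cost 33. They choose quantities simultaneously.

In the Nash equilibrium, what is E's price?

Firm E's profit: π = x_E(355 − 5x_E − 4x_B) − 33x_E.
∂π/∂x_E = 322 − 10x_E − 4x_B = 0 ⇒ x_E = 32.2 − 0.4x_B.
The game is symmetric, so in equilibrium x_B = x_E: the reaction function gives 1.4x_E = 32.2, hence x_E = 23.
P_E = 355 − 5·23 − 4·23 = 148.

148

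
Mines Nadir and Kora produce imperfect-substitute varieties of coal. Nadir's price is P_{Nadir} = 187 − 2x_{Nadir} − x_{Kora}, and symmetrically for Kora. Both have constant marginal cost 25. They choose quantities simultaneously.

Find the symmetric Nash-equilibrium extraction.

Mine Nadir's profit: π = x_{Nadir}(187 − 2x_{Nadir} − x_{Kora}) − 25x_{Nadir}.
∂π/∂x_{Nadir} = 162 − 4x_{Nadir} − x_{Kora} = 0 ⇒ x_{Nadir} = 40.5 − 0.25x_{Kora}.
Setting x_{Nadir} = x_{Kora} in the reaction function: x_{Nadir} = 40.5 − 0.25x_{Nadir}, so x_{Nadir} = 40.5 / 1.25 = 32.4.

32.4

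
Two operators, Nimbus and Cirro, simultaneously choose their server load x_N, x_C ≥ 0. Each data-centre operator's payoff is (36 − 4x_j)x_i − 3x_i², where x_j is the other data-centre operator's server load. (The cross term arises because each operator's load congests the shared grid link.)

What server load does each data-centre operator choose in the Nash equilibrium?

3.6

Nimbus's payoff is (36 − 4x_C)x_N − 3x_N².
∂π/∂x_N = 36 − 4x_C − 6x_N = 0, so x_N = 6 − (2/3)x_C.
The game is symmetric, so in equilibrium x_C = x_N: the reaction function gives (5/3)x_N = 6, hence x_N = 3.6.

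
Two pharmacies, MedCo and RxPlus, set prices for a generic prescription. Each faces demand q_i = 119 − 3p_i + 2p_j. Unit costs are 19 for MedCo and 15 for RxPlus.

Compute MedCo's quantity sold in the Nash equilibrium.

72.75

MedCo's profit: π = (p_{MedCo} − 19)(119 − 3p_{MedCo} + 2p_{RxPlus}).
∂π/∂p_{MedCo} = 176 − 6p_{MedCo} + 2p_{RxPlus} = 0 ⇒ p_{MedCo} = 88/3 + (1/3)p_{RxPlus}.
Similarly p_{RxPlus} = 82/3 + (1/3)p_{MedCo}.
Substituting the second reaction function into the first: p_{MedCo} = 88/3 + (1/3)(82/3 + (1/3)p_{MedCo}), which gives (8/9)p_{MedCo} = 346/9 ⇒ p_{MedCo} = 43.25.
Then p_{RxPlus} = 82/3 + (1/3)·43.25 = 41.75.
q_{MedCo} = 119 − 3·43.25 + 2·41.75 = 72.75.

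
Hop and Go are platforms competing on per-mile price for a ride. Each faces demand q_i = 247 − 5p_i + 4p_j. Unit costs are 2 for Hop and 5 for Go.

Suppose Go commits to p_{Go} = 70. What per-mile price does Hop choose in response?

Hop's profit: π = (p_{Hop} − 2)(247 − 5p_{Hop} + 4p_{Go}).
∂π/∂p_{Hop} = 257 − 10p_{Hop} + 4p_{Go} = 0 ⇒ p_{Hop} = 25.7 + 0.4p_{Go}.
At p_{Go} = 70: p_{Hop} = 25.7 + 0.4·70 = 53.7.

53.7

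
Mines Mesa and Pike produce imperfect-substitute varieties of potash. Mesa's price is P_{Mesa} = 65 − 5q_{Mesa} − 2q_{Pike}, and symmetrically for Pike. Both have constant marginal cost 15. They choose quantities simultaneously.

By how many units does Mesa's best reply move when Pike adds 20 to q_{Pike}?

Mine Mesa's profit: π = q_{Mesa}(65 − 5q_{Mesa} − 2q_{Pike}) − 15q_{Mesa}.
∂π/∂q_{Mesa} = 50 − 10q_{Mesa} − 2q_{Pike} = 0 ⇒ q_{Mesa} = 5 − 0.2q_{Pike}.
The reaction-function slope is −0.2, so a 20-unit rise in q_{Pike} moves q_{Mesa} by −0.2 × 20 = −4. Mesa's best response falls — the actions are strategic substitutes.

-4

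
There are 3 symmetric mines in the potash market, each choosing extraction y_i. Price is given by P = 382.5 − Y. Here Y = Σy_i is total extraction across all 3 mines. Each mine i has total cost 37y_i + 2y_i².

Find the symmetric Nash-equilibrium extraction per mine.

43.1875

A representative mine's profit is π_i = y_i(382.5 − Y) − 37y_i − 2y_i², with Y = y_i + Σ_{j≠i} y_j.
First-order condition: 345.5 − 6y_i − Σ_{j≠i} y_j = 0.
Imposing symmetry (y_j = y for all j) turns Σ_{j≠i} y_j into 2y, so 345.5 = 8y and y = 43.1875.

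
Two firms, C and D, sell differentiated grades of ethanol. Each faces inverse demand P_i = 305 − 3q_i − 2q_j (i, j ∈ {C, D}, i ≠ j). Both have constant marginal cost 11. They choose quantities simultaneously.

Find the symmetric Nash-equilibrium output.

36.75

Firm C's profit: π = q_C(305 − 3q_C − 2q_D) − 11q_C.
∂π/∂q_C = 294 − 6q_C − 2q_D = 0 ⇒ q_C = 49 − (1/3)q_D.
By symmetry q_D = q_C; substituting into the reaction function, (4/3)q_C = 49 and q_C = 36.75.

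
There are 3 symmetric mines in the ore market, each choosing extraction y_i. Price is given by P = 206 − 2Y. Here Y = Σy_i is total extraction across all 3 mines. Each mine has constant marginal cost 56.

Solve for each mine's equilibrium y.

A representative mine's profit is π_i = y_i(206 − 2Y) − 56y_i, with Y = y_i + Σ_{j≠i} y_j.
First-order condition: 150 − 4y_i − 2Σ_{j≠i} y_j = 0.
In a symmetric equilibrium every mine chooses the same y, so Σ_{j≠i} y_j = 2y. The condition becomes 150 − 8y = 0, giving y = 150/8 = 18.75.

18.75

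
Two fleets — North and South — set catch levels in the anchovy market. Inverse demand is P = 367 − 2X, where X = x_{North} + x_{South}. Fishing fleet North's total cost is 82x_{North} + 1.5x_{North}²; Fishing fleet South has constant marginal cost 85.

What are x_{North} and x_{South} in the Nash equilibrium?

24, 58.5

Fishing fleet North's profit: π = x_{North}(367 − 2(x_{North} + x_{South})) − 82x_{North} − 1.5x_{North}².
∂π/∂x_{North} = 285 − 7x_{North} − 2x_{South} = 0, so x_{North} = 285/7 − (2/7)x_{South}.
For South: ∂π/∂x_{South} = 282 − 4x_{South} − 2x_{North} = 0 ⇒ x_{South} = 70.5 − 0.5x_{North}.
Solving the two reaction functions simultaneously: (1 − (−2/7)(−0.5))x_{North} = 285/7 − (2/7)·70.5, so (6/7)x_{North} = 144/7 and x_{North} = 24.
Then x_{South} = 70.5 − 0.5·24 = 58.5.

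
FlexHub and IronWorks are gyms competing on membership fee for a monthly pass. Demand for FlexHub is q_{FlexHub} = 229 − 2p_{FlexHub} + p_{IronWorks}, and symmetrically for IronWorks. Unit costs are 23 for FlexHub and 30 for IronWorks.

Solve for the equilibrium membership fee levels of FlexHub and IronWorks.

92.6, 95.4

FlexHub's profit: π = (p_{FlexHub} − 23)(229 − 2p_{FlexHub} + p_{IronWorks}).
∂π/∂p_{FlexHub} = 275 − 4p_{FlexHub} + p_{IronWorks} = 0 ⇒ p_{FlexHub} = 68.75 + 0.25p_{IronWorks}.
Similarly p_{IronWorks} = 72.25 + 0.25p_{FlexHub}.
Plugging p_{IronWorks} into FlexHub's best response: p_{FlexHub} = 68.75 + 0.25(72.25 + 0.25p_{FlexHub}) ⇒ 0.9375p_{FlexHub} = 86.8125, so p_{FlexHub} = 92.6.
Then p_{IronWorks} = 72.25 + 0.25·92.6 = 95.4.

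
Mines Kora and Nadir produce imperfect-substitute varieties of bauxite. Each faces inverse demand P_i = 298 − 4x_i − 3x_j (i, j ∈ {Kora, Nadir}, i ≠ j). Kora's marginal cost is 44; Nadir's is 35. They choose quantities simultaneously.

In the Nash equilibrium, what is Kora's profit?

Mine Kora's profit: π = x_{Kora}(298 − 4x_{Kora} − 3x_{Nadir}) − 44x_{Kora}.
∂π/∂x_{Kora} = 254 − 8x_{Kora} − 3x_{Nadir} = 0 ⇒ x_{Kora} = 31.75 − 0.375x_{Nadir}.
Similarly x_{Nadir} = 32.875 − 0.375x_{Kora}.
Substituting the second reaction function into the first: x_{Kora} = 31.75 − 0.375(32.875 − 0.375x_{Kora}), which gives (55/64)x_{Kora} = 1243/64 ⇒ x_{Kora} = 22.6.
Then x_{Nadir} = 32.875 − 0.375·22.6 = 24.4.
P_{Kora} = 298 − 4·22.6 − 3·24.4 = 134.4.
Profit = (134.4 − 44)·22.6 = 2043.04.

2043.04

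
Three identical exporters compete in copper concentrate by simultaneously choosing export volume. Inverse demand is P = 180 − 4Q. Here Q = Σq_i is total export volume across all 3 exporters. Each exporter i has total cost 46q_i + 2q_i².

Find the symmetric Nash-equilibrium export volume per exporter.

A representative exporter's profit is π_i = q_i(180 − 4Q) − 46q_i − 2q_i², with Q = q_i + Σ_{j≠i} q_j.
First-order condition: 134 − 12q_i − 4Σ_{j≠i} q_j = 0.
Imposing symmetry (q_j = q for all j) turns Σ_{j≠i} q_j into 2q, so 134 = 20q and q = 6.7.

6.7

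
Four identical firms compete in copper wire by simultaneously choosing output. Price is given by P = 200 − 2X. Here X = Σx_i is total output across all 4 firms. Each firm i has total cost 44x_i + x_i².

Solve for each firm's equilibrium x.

13

A representative firm's profit is π_i = x_i(200 − 2X) − 44x_i − x_i², with X = x_i + Σ_{j≠i} x_j.
First-order condition: 156 − 6x_i − 2Σ_{j≠i} x_j = 0.
With identical firms, set every x_j = x: then 156 − 6x − 6x = 0, i.e. x = 156/12 = 13.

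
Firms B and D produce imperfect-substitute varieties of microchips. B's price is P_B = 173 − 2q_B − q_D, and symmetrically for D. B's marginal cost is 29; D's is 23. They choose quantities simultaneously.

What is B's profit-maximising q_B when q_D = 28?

29

Firm B's profit: π = q_B(173 − 2q_B − q_D) − 29q_B.
∂π/∂q_B = 144 − 4q_B − q_D = 0 ⇒ q_B = 36 − 0.25q_D.
At q_D = 28: q_B = 36 − 0.25·28 = 29.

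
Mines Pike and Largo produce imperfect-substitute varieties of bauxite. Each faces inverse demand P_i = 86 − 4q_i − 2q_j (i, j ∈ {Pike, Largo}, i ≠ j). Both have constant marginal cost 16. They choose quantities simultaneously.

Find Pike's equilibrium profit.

196

Mine Pike's profit: π = q_{Pike}(86 − 4q_{Pike} − 2q_{Largo}) − 16q_{Pike}.
∂π/∂q_{Pike} = 70 − 8q_{Pike} − 2q_{Largo} = 0 ⇒ q_{Pike} = 8.75 − 0.25q_{Largo}.
Setting q_{Pike} = q_{Largo} in the reaction function: q_{Pike} = 8.75 − 0.25q_{Pike}, so q_{Pike} = 8.75 / 1.25 = 7.
P_{Pike} = 86 − 4·7 − 2·7 = 44.
Profit = (44 − 16)·7 = 196.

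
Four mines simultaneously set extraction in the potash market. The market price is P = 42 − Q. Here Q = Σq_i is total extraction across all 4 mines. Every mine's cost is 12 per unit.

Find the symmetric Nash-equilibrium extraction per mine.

6

A representative mine's profit is π_i = q_i(42 − Q) − 12q_i, with Q = q_i + Σ_{j≠i} q_j.
First-order condition: 30 − 2q_i − Σ_{j≠i} q_j = 0.
Imposing symmetry (q_j = q for all j) turns Σ_{j≠i} q_j into 3q, so 30 = 5q and q = 6.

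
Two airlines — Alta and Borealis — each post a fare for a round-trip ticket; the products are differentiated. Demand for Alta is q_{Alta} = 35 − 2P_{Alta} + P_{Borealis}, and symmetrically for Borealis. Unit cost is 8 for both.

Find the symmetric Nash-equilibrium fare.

Alta's profit: π = (P_{Alta} − 8)(35 − 2P_{Alta} + P_{Borealis}).
∂π/∂P_{Alta} = 51 − 4P_{Alta} + P_{Borealis} = 0 ⇒ P_{Alta} = 12.75 + 0.25P_{Borealis}.
Setting P_{Alta} = P_{Borealis} in the reaction function: P_{Alta} = 12.75 + 0.25P_{Alta}, so P_{Alta} = 12.75 / 0.75 = 17.

17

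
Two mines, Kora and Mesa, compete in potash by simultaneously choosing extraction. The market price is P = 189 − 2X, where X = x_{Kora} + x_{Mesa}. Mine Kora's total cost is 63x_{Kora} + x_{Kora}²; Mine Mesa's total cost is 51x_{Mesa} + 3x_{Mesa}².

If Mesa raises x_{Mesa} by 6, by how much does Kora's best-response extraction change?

Mine Kora's profit: π = x_{Kora}(189 − 2(x_{Kora} + x_{Mesa})) − 63x_{Kora} − x_{Kora}².
∂π/∂x_{Kora} = 126 − 6x_{Kora} − 2x_{Mesa} = 0, so x_{Kora} = 21 − (1/3)x_{Mesa}.
The reaction-function slope is −1/3, so a 6-unit rise in x_{Mesa} moves x_{Kora} by −1/3 × 6 = −2. Kora's best response falls — the actions are strategic substitutes.

-2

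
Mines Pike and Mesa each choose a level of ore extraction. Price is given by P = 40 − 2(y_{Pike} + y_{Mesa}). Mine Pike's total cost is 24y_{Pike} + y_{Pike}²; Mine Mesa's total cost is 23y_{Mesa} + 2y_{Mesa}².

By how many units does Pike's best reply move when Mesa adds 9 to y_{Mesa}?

Mine Pike's profit: π = y_{Pike}(40 − 2(y_{Pike} + y_{Mesa})) − 24y_{Pike} − y_{Pike}².
∂π/∂y_{Pike} = 16 − 6y_{Pike} − 2y_{Mesa} = 0, so y_{Pike} = 8/3 − (1/3)y_{Mesa}.
The reaction-function slope is −1/3, so a 9-unit rise in y_{Mesa} moves y_{Pike} by −1/3 × 9 = −3. Pike's best response falls — the actions are strategic substitutes.

-3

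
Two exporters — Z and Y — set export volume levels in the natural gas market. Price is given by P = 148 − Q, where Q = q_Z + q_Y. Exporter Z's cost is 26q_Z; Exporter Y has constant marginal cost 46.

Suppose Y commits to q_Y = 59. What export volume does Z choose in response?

Exporter Z's profit: π = q_Z(148 − (q_Z + q_Y)) − 26q_Z.
∂π/∂q_Z = 122 − 2q_Z − q_Y = 0, so q_Z = 61 − 0.5q_Y.
At q_Y = 59: q_Z = 61 − 0.5·59 = 31.5.

31.5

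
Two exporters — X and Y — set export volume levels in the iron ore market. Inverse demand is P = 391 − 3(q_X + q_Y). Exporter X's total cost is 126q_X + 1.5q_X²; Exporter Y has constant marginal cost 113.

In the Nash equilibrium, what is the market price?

Exporter X's profit: π = q_X(391 − 3(q_X + q_Y)) − 126q_X − 1.5q_X².
∂π/∂q_X = 265 − 9q_X − 3q_Y = 0, so q_X = 265/9 − (1/3)q_Y.
For Y: ∂π/∂q_Y = 278 − 6q_Y − 3q_X = 0 ⇒ q_Y = 139/3 − 0.5q_X.
Plugging q_Y into X's best response: q_X = 265/9 − (1/3)(139/3 − 0.5q_X) ⇒ (5/6)q_X = 14, so q_X = 16.8.
Then q_Y = 139/3 − 0.5·16.8 = 569/15.
Equilibrium price: P = 391 − 3·(821/15) = 226.8.

226.8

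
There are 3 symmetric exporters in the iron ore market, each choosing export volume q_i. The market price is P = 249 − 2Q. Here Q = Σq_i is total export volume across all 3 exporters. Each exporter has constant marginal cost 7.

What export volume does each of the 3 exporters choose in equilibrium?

30.25

A representative exporter's profit is π_i = q_i(249 − 2Q) − 7q_i, with Q = q_i + Σ_{j≠i} q_j.
First-order condition: 242 − 4q_i − 2Σ_{j≠i} q_j = 0.
With identical exporters, set every q_j = q: then 242 − 4q − 4q = 0, i.e. q = 242/8 = 30.25.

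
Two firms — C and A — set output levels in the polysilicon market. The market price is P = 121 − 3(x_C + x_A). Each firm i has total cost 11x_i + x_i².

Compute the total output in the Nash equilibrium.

Firm C's profit: π = x_C(121 − 3(x_C + x_A)) − 11x_C − x_C².
∂π/∂x_C = 110 − 8x_C − 3x_A = 0, so x_C = 13.75 − 0.375x_A.
Setting x_C = x_A in the reaction function: x_C = 13.75 − 0.375x_C, so x_C = 13.75 / 1.375 = 10.
Total output: 10 + 10 = 20.

20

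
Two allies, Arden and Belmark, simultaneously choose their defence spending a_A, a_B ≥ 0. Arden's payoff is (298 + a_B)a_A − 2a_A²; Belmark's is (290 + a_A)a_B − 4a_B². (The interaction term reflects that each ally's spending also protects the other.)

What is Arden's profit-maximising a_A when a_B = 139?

Expanding Arden's payoff: 298a_A + a_Ba_A − 2a_A².
∂π/∂a_A = 298 + a_B − 4a_A = 0, so a_A = 74.5 + 0.25a_B.
At a_B = 139: a_A = 74.5 + 0.25·139 = 109.25.

109.25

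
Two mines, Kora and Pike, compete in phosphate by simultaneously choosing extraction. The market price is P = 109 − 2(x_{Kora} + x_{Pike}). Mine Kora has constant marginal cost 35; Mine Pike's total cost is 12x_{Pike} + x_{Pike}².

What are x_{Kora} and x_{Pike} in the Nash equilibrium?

12.5, 12

Mine Kora's profit: π = x_{Kora}(109 − 2(x_{Kora} + x_{Pike})) − 35x_{Kora}.
∂π/∂x_{Kora} = 74 − 4x_{Kora} − 2x_{Pike} = 0, so x_{Kora} = 18.5 − 0.5x_{Pike}.
For Pike: ∂π/∂x_{Pike} = 97 − 6x_{Pike} − 2x_{Kora} = 0 ⇒ x_{Pike} = 97/6 − (1/3)x_{Kora}.
Solving the two reaction functions simultaneously: (1 − (−0.5)(−1/3))x_{Kora} = 18.5 − 0.5·(97/6), so (5/6)x_{Kora} = 125/12 and x_{Kora} = 12.5.
Then x_{Pike} = 97/6 − (1/3)·12.5 = 12.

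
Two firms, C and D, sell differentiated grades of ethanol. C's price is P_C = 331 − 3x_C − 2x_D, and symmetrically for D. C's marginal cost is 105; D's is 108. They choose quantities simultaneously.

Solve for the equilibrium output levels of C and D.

28.4375, 27.6875

Firm C's profit: π = x_C(331 − 3x_C − 2x_D) − 105x_C.
∂π/∂x_C = 226 − 6x_C − 2x_D = 0 ⇒ x_C = 113/3 − (1/3)x_D.
Similarly x_D = 223/6 − (1/3)x_C.
Solving the two reaction functions simultaneously: (1 − (−1/3)(−1/3))x_C = 113/3 − (1/3)·(223/6), so (8/9)x_C = 455/18 and x_C = 28.4375.
Then x_D = 223/6 − (1/3)·28.4375 = 27.6875.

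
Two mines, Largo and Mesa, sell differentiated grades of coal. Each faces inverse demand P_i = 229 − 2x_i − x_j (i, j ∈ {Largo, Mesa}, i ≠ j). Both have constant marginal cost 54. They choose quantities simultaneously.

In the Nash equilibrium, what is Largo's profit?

2450

Mine Largo's profit: π = x_{Largo}(229 − 2x_{Largo} − x_{Mesa}) − 54x_{Largo}.
∂π/∂x_{Largo} = 175 − 4x_{Largo} − x_{Mesa} = 0 ⇒ x_{Largo} = 43.75 − 0.25x_{Mesa}.
By symmetry x_{Mesa} = x_{Largo}; substituting into the reaction function, 1.25x_{Largo} = 43.75 and x_{Largo} = 35.
P_{Largo} = 229 − 2·35 − 35 = 124.
Profit = (124 − 54)·35 = 2450.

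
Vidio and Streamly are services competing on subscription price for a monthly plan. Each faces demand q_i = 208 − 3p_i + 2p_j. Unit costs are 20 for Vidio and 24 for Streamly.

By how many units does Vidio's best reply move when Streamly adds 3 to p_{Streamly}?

1

Vidio's profit: π = (p_{Vidio} − 20)(208 − 3p_{Vidio} + 2p_{Streamly}).
∂π/∂p_{Vidio} = 268 − 6p_{Vidio} + 2p_{Streamly} = 0 ⇒ p_{Vidio} = 134/3 + (1/3)p_{Streamly}.
The reaction-function slope is 1/3, so a 3-unit rise in p_{Streamly} moves p_{Vidio} by 1/3 × 3 = 1. Vidio's best response rises — the actions are strategic complements.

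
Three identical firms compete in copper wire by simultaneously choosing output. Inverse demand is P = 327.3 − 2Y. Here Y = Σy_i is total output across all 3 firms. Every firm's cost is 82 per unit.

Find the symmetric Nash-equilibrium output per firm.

30.6625

A representative firm's profit is π_i = y_i(327.3 − 2Y) − 82y_i, with Y = y_i + Σ_{j≠i} y_j.
First-order condition: 245.3 − 4y_i − 2Σ_{j≠i} y_j = 0.
In a symmetric equilibrium every firm chooses the same y, so Σ_{j≠i} y_j = 2y. The condition becomes 245.3 − 8y = 0, giving y = 245.3/8 = 30.6625.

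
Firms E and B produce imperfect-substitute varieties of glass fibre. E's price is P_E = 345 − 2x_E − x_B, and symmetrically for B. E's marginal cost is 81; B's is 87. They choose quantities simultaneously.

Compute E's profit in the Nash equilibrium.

Firm E's profit: π = x_E(345 − 2x_E − x_B) − 81x_E.
∂π/∂x_E = 264 − 4x_E − x_B = 0 ⇒ x_E = 66 − 0.25x_B.
Similarly x_B = 64.5 − 0.25x_E.
Solving the two reaction functions simultaneously: (1 − (−0.25)(−0.25))x_E = 66 − 0.25·64.5, so 0.9375x_E = 49.875 and x_E = 53.2.
Then x_B = 64.5 − 0.25·53.2 = 51.2.
P_E = 345 − 2·53.2 − 51.2 = 187.4.
Profit = (187.4 − 81)·53.2 = 5660.48.

5660.48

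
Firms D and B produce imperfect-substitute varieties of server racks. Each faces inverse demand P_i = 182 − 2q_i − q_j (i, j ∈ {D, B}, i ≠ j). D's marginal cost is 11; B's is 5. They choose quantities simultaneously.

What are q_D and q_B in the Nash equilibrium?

Firm D's profit: π = q_D(182 − 2q_D − q_B) − 11q_D.
∂π/∂q_D = 171 − 4q_D − q_B = 0 ⇒ q_D = 42.75 − 0.25q_B.
Similarly q_B = 44.25 − 0.25q_D.
Plugging q_B into D's best response: q_D = 42.75 − 0.25(44.25 − 0.25q_D) ⇒ 0.9375q_D = 31.6875, so q_D = 33.8.
Then q_B = 44.25 − 0.25·33.8 = 35.8.

33.8, 35.8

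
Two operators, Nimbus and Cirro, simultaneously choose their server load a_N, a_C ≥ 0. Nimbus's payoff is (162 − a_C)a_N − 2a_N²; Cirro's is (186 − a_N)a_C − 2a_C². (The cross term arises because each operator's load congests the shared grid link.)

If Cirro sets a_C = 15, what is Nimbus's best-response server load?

36.75

Expanding Nimbus's payoff: 162a_N − a_Ca_N − 2a_N².
∂π/∂a_N = 162 − a_C − 4a_N = 0, so a_N = 40.5 − 0.25a_C.
At a_C = 15: a_N = 40.5 − 0.25·15 = 36.75.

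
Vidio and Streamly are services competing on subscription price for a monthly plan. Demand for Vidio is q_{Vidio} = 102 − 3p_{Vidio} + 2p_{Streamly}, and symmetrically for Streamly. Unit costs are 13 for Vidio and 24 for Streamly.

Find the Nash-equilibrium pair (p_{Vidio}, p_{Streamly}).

Vidio's profit: π = (p_{Vidio} − 13)(102 − 3p_{Vidio} + 2p_{Streamly}).
∂π/∂p_{Vidio} = 141 − 6p_{Vidio} + 2p_{Streamly} = 0 ⇒ p_{Vidio} = 23.5 + (1/3)p_{Streamly}.
Similarly p_{Streamly} = 29 + (1/3)p_{Vidio}.
Solving the two reaction functions simultaneously: (1 − (1/3)(1/3))p_{Vidio} = 23.5 + (1/3)·29, so (8/9)p_{Vidio} = 199/6 and p_{Vidio} = 37.3125.
Then p_{Streamly} = 29 + (1/3)·37.3125 = 41.4375.

37.3125, 41.4375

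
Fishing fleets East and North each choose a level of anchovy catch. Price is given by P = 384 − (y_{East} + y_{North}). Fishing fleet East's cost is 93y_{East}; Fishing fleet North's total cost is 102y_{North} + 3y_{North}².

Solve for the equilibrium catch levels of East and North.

136.4, 18.2

Fishing fleet East's profit: π = y_{East}(384 − (y_{East} + y_{North})) − 93y_{East}.
∂π/∂y_{East} = 291 − 2y_{East} − y_{North} = 0, so y_{East} = 145.5 − 0.5y_{North}.
For North: ∂π/∂y_{North} = 282 − 8y_{North} − y_{East} = 0 ⇒ y_{North} = 35.25 − 0.125y_{East}.
Plugging y_{North} into East's best response: y_{East} = 145.5 − 0.5(35.25 − 0.125y_{East}) ⇒ 0.9375y_{East} = 127.875, so y_{East} = 136.4.
Then y_{North} = 35.25 − 0.125·136.4 = 18.2.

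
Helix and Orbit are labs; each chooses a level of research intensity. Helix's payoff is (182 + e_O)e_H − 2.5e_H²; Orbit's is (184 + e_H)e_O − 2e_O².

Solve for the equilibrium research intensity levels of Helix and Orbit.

Expanding Helix's payoff: 182e_H + e_Oe_H − 2.5e_H².
∂π/∂e_H = 182 + e_O − 5e_H = 0, so e_H = 36.4 + 0.2e_O.
Likewise for Orbit: e_O = 46 + 0.25e_H.
Substituting the second reaction function into the first: e_H = 36.4 + 0.2(46 + 0.25e_H), which gives 0.95e_H = 45.6 ⇒ e_H = 48.
Then e_O = 46 + 0.25·48 = 58.

48, 58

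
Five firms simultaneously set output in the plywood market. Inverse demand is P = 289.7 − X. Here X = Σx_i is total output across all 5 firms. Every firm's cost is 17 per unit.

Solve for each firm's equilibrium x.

45.45

A representative firm's profit is π_i = x_i(289.7 − X) − 17x_i, with X = x_i + Σ_{j≠i} x_j.
First-order condition: 272.7 − 2x_i − Σ_{j≠i} x_j = 0.
With identical firms, set every x_j = x: then 272.7 − 2x − 4x = 0, i.e. x = 272.7/6 = 45.45.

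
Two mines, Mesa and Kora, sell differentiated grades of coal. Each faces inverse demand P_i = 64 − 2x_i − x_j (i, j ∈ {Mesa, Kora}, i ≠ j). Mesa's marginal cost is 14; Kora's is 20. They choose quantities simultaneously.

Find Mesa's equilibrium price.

Mine Mesa's profit: π = x_{Mesa}(64 − 2x_{Mesa} − x_{Kora}) − 14x_{Mesa}.
∂π/∂x_{Mesa} = 50 − 4x_{Mesa} − x_{Kora} = 0 ⇒ x_{Mesa} = 12.5 − 0.25x_{Kora}.
Similarly x_{Kora} = 11 − 0.25x_{Mesa}.
Substituting the second reaction function into the first: x_{Mesa} = 12.5 − 0.25(11 − 0.25x_{Mesa}), which gives 0.9375x_{Mesa} = 9.75 ⇒ x_{Mesa} = 10.4.
Then x_{Kora} = 11 − 0.25·10.4 = 8.4.
P_{Mesa} = 64 − 2·10.4 − 8.4 = 34.8.

34.8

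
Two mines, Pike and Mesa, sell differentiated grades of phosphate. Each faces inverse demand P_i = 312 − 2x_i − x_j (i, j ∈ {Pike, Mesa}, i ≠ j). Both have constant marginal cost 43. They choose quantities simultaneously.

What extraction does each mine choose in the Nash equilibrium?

Mine Pike's profit: π = x_{Pike}(312 − 2x_{Pike} − x_{Mesa}) − 43x_{Pike}.
∂π/∂x_{Pike} = 269 − 4x_{Pike} − x_{Mesa} = 0 ⇒ x_{Pike} = 67.25 − 0.25x_{Mesa}.
By symmetry x_{Mesa} = x_{Pike}; substituting into the reaction function, 1.25x_{Pike} = 67.25 and x_{Pike} = 53.8.

53.8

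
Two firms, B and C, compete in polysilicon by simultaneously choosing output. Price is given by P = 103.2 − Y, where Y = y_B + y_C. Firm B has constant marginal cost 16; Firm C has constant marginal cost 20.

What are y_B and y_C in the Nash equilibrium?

30.4, 26.4

Firm B's profit: π = y_B(103.2 − (y_B + y_C)) − 16y_B.
∂π/∂y_B = 87.2 − 2y_B − y_C = 0, so y_B = 43.6 − 0.5y_C.
By the same steps for C: y_C = 41.6 − 0.5y_B.
Solving the two reaction functions simultaneously: (1 − (−0.5)(−0.5))y_B = 43.6 − 0.5·41.6, so 0.75y_B = 22.8 and y_B = 30.4.
Then y_C = 41.6 − 0.5·30.4 = 26.4.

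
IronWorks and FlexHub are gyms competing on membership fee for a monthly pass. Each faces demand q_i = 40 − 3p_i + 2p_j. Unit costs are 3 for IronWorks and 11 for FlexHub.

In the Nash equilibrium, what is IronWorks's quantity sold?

IronWorks's profit: π = (p_{IronWorks} − 3)(40 − 3p_{IronWorks} + 2p_{FlexHub}).
∂π/∂p_{IronWorks} = 49 − 6p_{IronWorks} + 2p_{FlexHub} = 0 ⇒ p_{IronWorks} = 49/6 + (1/3)p_{FlexHub}.
Similarly p_{FlexHub} = 73/6 + (1/3)p_{IronWorks}.
Plugging p_{FlexHub} into IronWorks's best response: p_{IronWorks} = 49/6 + (1/3)(73/6 + (1/3)p_{IronWorks}) ⇒ (8/9)p_{IronWorks} = 110/9, so p_{IronWorks} = 13.75.
Then p_{FlexHub} = 73/6 + (1/3)·13.75 = 16.75.
q_{IronWorks} = 40 − 3·13.75 + 2·16.75 = 32.25.

32.25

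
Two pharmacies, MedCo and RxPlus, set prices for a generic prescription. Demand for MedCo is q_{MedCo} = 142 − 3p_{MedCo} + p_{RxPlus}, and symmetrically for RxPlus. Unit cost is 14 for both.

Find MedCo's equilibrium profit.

MedCo's profit: π = (p_{MedCo} − 14)(142 − 3p_{MedCo} + p_{RxPlus}).
∂π/∂p_{MedCo} = 184 − 6p_{MedCo} + p_{RxPlus} = 0 ⇒ p_{MedCo} = 92/3 + (1/6)p_{RxPlus}.
The game is symmetric, so in equilibrium p_{RxPlus} = p_{MedCo}: the reaction function gives (5/6)p_{MedCo} = 92/3, hence p_{MedCo} = 36.8.
q_{MedCo} = 142 − 3·36.8 + 36.8 = 68.4.
Profit = (36.8 − 14)·68.4 = 1559.52.

1559.52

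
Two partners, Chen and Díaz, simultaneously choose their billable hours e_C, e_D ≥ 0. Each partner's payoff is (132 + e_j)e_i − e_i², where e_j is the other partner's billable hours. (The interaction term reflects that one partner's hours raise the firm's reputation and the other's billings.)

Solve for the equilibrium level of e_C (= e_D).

Chen's payoff is (132 + e_D)e_C − e_C².
∂π/∂e_C = 132 + e_D − 2e_C = 0, so e_C = 66 + 0.5e_D.
The game is symmetric, so in equilibrium e_D = e_C: the reaction function gives 0.5e_C = 66, hence e_C = 132.

132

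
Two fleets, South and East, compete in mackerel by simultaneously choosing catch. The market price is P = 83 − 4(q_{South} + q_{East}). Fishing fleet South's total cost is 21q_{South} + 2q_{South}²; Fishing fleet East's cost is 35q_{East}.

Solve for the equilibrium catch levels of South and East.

Fishing fleet South's profit: π = q_{South}(83 − 4(q_{South} + q_{East})) − 21q_{South} − 2q_{South}².
∂π/∂q_{South} = 62 − 12q_{South} − 4q_{East} = 0, so q_{South} = 31/6 − (1/3)q_{East}.
For East: ∂π/∂q_{East} = 48 − 8q_{East} − 4q_{South} = 0 ⇒ q_{East} = 6 − 0.5q_{South}.
Plugging q_{East} into South's best response: q_{South} = 31/6 − (1/3)(6 − 0.5q_{South}) ⇒ (5/6)q_{South} = 19/6, so q_{South} = 3.8.
Then q_{East} = 6 − 0.5·3.8 = 4.1.

3.8, 4.1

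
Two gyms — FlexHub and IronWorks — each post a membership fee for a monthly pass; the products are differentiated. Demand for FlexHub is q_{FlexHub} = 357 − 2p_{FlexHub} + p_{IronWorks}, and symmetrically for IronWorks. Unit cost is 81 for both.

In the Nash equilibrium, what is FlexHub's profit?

16928

FlexHub's profit: π = (p_{FlexHub} − 81)(357 − 2p_{FlexHub} + p_{IronWorks}).
∂π/∂p_{FlexHub} = 519 − 4p_{FlexHub} + p_{IronWorks} = 0 ⇒ p_{FlexHub} = 129.75 + 0.25p_{IronWorks}.
The game is symmetric, so in equilibrium p_{IronWorks} = p_{FlexHub}: the reaction function gives 0.75p_{FlexHub} = 129.75, hence p_{FlexHub} = 173.
q_{FlexHub} = 357 − 2·173 + 173 = 184.
Profit = (173 − 81)·184 = 16928.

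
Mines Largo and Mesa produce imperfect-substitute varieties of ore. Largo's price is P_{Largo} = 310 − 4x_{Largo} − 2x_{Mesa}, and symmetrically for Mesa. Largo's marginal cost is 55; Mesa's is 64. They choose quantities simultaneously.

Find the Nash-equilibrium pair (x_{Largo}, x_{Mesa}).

25.8, 24.3

Mine Largo's profit: π = x_{Largo}(310 − 4x_{Largo} − 2x_{Mesa}) − 55x_{Largo}.
∂π/∂x_{Largo} = 255 − 8x_{Largo} − 2x_{Mesa} = 0 ⇒ x_{Largo} = 31.875 − 0.25x_{Mesa}.
Similarly x_{Mesa} = 30.75 − 0.25x_{Largo}.
Plugging x_{Mesa} into Largo's best response: x_{Largo} = 31.875 − 0.25(30.75 − 0.25x_{Largo}) ⇒ 0.9375x_{Largo} = 24.1875, so x_{Largo} = 25.8.
Then x_{Mesa} = 30.75 − 0.25·25.8 = 24.3.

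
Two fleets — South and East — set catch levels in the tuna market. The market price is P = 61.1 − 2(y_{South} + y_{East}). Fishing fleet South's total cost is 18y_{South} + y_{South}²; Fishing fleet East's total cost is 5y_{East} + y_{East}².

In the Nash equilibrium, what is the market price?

Fishing fleet South's profit: π = y_{South}(61.1 − 2(y_{South} + y_{East})) − 18y_{South} − y_{South}².
∂π/∂y_{South} = 43.1 − 6y_{South} − 2y_{East} = 0, so y_{South} = 431/60 − (1/3)y_{East}.
By the same steps for East: y_{East} = 9.35 − (1/3)y_{South}.
Solving the two reaction functions simultaneously: (1 − (−1/3)(−1/3))y_{South} = 431/60 − (1/3)·9.35, so (8/9)y_{South} = 61/15 and y_{South} = 4.575.
Then y_{East} = 9.35 − (1/3)·4.575 = 7.825.
Equilibrium price: P = 61.1 − 2·12.4 = 36.3.

36.3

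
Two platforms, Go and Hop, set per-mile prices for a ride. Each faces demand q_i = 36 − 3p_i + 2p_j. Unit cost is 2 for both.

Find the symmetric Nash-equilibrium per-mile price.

Go's profit: π = (p_{Go} − 2)(36 − 3p_{Go} + 2p_{Hop}).
∂π/∂p_{Go} = 42 − 6p_{Go} + 2p_{Hop} = 0 ⇒ p_{Go} = 7 + (1/3)p_{Hop}.
Setting p_{Go} = p_{Hop} in the reaction function: p_{Go} = 7 + (1/3)p_{Go}, so p_{Go} = 7 / (2/3) = 10.5.

10.5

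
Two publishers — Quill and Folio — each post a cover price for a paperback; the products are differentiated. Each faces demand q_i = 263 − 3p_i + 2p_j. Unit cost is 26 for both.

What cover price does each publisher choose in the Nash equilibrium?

85.25

Quill's profit: π = (p_{Quill} − 26)(263 − 3p_{Quill} + 2p_{Folio}).
∂π/∂p_{Quill} = 341 − 6p_{Quill} + 2p_{Folio} = 0 ⇒ p_{Quill} = 341/6 + (1/3)p_{Folio}.
Setting p_{Quill} = p_{Folio} in the reaction function: p_{Quill} = 341/6 + (1/3)p_{Quill}, so p_{Quill} = (341/6) / (2/3) = 85.25.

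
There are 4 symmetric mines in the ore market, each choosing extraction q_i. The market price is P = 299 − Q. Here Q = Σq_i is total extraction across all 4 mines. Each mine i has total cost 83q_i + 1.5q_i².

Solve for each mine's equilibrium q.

A representative mine's profit is π_i = q_i(299 − Q) − 83q_i − 1.5q_i², with Q = q_i + Σ_{j≠i} q_j.
First-order condition: 216 − 5q_i − Σ_{j≠i} q_j = 0.
With identical mines, set every q_j = q: then 216 − 5q − 3q = 0, i.e. q = 216/8 = 27.

27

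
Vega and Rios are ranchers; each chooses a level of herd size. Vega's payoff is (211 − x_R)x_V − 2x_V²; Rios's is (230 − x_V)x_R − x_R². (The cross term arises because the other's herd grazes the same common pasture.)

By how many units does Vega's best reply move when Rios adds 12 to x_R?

Expanding Vega's payoff: 211x_V − x_Rx_V − 2x_V².
∂π/∂x_V = 211 − x_R − 4x_V = 0, so x_V = 52.75 − 0.25x_R.
The reaction-function slope is −0.25, so a 12-unit rise in x_R moves x_V by −0.25 × 12 = −3. Vega's best response falls — the actions are strategic substitutes.

-3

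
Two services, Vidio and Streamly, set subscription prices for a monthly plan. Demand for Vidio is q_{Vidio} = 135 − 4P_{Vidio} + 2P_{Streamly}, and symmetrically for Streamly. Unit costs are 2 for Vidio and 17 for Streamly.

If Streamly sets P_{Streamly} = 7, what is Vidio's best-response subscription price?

19.625

Vidio's profit: π = (P_{Vidio} − 2)(135 − 4P_{Vidio} + 2P_{Streamly}).
∂π/∂P_{Vidio} = 143 − 8P_{Vidio} + 2P_{Streamly} = 0 ⇒ P_{Vidio} = 17.875 + 0.25P_{Streamly}.
At P_{Streamly} = 7: P_{Vidio} = 17.875 + 0.25·7 = 19.625.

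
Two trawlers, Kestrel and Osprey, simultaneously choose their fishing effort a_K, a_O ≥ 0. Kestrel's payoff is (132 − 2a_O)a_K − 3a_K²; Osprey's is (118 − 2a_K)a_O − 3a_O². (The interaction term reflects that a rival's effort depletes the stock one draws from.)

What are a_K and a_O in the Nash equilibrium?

17.375, 13.875

Expanding Kestrel's payoff: 132a_K − 2a_Oa_K − 3a_K².
∂π/∂a_K = 132 − 2a_O − 6a_K = 0, so a_K = 22 − (1/3)a_O.
Likewise for Osprey: a_O = 59/3 − (1/3)a_K.
Plugging a_O into Kestrel's best response: a_K = 22 − (1/3)(59/3 − (1/3)a_K) ⇒ (8/9)a_K = 139/9, so a_K = 17.375.
Then a_O = 59/3 − (1/3)·17.375 = 13.875.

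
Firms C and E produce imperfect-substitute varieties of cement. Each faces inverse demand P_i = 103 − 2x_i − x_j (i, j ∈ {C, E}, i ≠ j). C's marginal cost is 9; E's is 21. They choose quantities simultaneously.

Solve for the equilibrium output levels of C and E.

Firm C's profit: π = x_C(103 − 2x_C − x_E) − 9x_C.
∂π/∂x_C = 94 − 4x_C − x_E = 0 ⇒ x_C = 23.5 − 0.25x_E.
Similarly x_E = 20.5 − 0.25x_C.
Substituting the second reaction function into the first: x_C = 23.5 − 0.25(20.5 − 0.25x_C), which gives 0.9375x_C = 18.375 ⇒ x_C = 19.6.
Then x_E = 20.5 − 0.25·19.6 = 15.6.

19.6, 15.6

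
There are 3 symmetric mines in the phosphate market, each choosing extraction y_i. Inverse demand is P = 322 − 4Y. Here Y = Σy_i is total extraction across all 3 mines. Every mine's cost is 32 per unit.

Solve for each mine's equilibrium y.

18.125

A representative mine's profit is π_i = y_i(322 − 4Y) − 32y_i, with Y = y_i + Σ_{j≠i} y_j.
First-order condition: 290 − 8y_i − 4Σ_{j≠i} y_j = 0.
With identical mines, set every y_j = y: then 290 − 8y − 8y = 0, i.e. y = 290/16 = 18.125.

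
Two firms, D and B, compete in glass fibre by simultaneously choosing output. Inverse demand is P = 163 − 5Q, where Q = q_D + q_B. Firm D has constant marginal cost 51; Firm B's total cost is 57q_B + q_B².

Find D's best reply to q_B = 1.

10.7

Firm D's profit: π = q_D(163 − 5(q_D + q_B)) − 51q_D.
∂π/∂q_D = 112 − 10q_D − 5q_B = 0, so q_D = 11.2 − 0.5q_B.
At q_B = 1: q_D = 11.2 − 0.5·1 = 10.7.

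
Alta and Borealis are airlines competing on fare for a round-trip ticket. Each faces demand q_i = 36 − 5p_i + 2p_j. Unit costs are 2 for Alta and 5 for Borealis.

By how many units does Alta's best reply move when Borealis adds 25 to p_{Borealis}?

Alta's profit: π = (p_{Alta} − 2)(36 − 5p_{Alta} + 2p_{Borealis}).
∂π/∂p_{Alta} = 46 − 10p_{Alta} + 2p_{Borealis} = 0 ⇒ p_{Alta} = 4.6 + 0.2p_{Borealis}.
The reaction-function slope is 0.2, so a 25-unit rise in p_{Borealis} moves p_{Alta} by 0.2 × 25 = 5. Alta's best response rises — the actions are strategic complements.

5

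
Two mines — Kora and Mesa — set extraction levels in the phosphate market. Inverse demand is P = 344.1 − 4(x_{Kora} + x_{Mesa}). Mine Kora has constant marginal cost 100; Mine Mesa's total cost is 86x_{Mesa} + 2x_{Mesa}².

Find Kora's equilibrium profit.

Mine Kora's profit: π = x_{Kora}(344.1 − 4(x_{Kora} + x_{Mesa})) − 100x_{Kora}.
∂π/∂x_{Kora} = 244.1 − 8x_{Kora} − 4x_{Mesa} = 0, so x_{Kora} = 30.5125 − 0.5x_{Mesa}.
For Mesa: ∂π/∂x_{Mesa} = 258.1 − 12x_{Mesa} − 4x_{Kora} = 0 ⇒ x_{Mesa} = 2581/120 − (1/3)x_{Kora}.
Substituting the second reaction function into the first: x_{Kora} = 30.5125 − 0.5(2581/120 − (1/3)x_{Kora}), which gives (5/6)x_{Kora} = 2371/120 ⇒ x_{Kora} = 23.71.
Then x_{Mesa} = 2581/120 − (1/3)·23.71 = 13.605.
Price P = 344.1 − 4·37.315 = 194.84.
Kora's profit: (194.84 − 100)·23.71 = 2248.6564.

2248.6564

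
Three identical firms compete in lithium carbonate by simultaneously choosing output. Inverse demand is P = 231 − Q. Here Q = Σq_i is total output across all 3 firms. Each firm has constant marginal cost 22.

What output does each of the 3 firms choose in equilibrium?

A representative firm's profit is π_i = q_i(231 − Q) − 22q_i, with Q = q_i + Σ_{j≠i} q_j.
First-order condition: 209 − 2q_i − Σ_{j≠i} q_j = 0.
Imposing symmetry (q_j = q for all j) turns Σ_{j≠i} q_j into 2q, so 209 = 4q and q = 52.25.

52.25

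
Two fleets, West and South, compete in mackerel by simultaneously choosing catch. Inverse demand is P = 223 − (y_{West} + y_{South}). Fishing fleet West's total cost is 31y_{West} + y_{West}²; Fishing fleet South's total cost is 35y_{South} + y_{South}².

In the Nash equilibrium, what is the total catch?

76

Fishing fleet West's profit: π = y_{West}(223 − (y_{West} + y_{South})) − 31y_{West} − y_{West}².
∂π/∂y_{West} = 192 − 4y_{West} − y_{South} = 0, so y_{West} = 48 − 0.25y_{South}.
By the same steps for South: y_{South} = 47 − 0.25y_{West}.
Solving the two reaction functions simultaneously: (1 − (−0.25)(−0.25))y_{West} = 48 − 0.25·47, so 0.9375y_{West} = 36.25 and y_{West} = 116/3.
Then y_{South} = 47 − 0.25·(116/3) = 112/3.
Total catch: 116/3 + 112/3 = 76.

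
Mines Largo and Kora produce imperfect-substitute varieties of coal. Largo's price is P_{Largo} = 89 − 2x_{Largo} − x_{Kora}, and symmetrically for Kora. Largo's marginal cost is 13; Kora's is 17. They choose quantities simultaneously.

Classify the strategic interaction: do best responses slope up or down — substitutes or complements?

Mine Largo's profit: π = x_{Largo}(89 − 2x_{Largo} − x_{Kora}) − 13x_{Largo}.
∂π/∂x_{Largo} = 76 − 4x_{Largo} − x_{Kora} = 0 ⇒ x_{Largo} = 19 − 0.25x_{Kora}.
The best-response slope dx_{Largo}/dx_{Kora} = −0.25 < 0: the reaction function is downward-sloping, so the choices are strategic substitutes.

strategic substitutes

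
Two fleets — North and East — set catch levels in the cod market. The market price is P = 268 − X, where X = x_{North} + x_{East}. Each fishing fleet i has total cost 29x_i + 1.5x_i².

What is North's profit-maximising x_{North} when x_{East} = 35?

Fishing fleet North's profit: π = x_{North}(268 − (x_{North} + x_{East})) − 29x_{North} − 1.5x_{North}².
∂π/∂x_{North} = 239 − 5x_{North} − x_{East} = 0, so x_{North} = 47.8 − 0.2x_{East}.
At x_{East} = 35: x_{North} = 47.8 − 0.2·35 = 40.8.

40.8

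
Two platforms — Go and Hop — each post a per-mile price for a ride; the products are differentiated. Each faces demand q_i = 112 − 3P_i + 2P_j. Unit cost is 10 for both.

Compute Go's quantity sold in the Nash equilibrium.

Go's profit: π = (P_{Go} − 10)(112 − 3P_{Go} + 2P_{Hop}).
∂π/∂P_{Go} = 142 − 6P_{Go} + 2P_{Hop} = 0 ⇒ P_{Go} = 71/3 + (1/3)P_{Hop}.
By symmetry P_{Hop} = P_{Go}; substituting into the reaction function, (2/3)P_{Go} = 71/3 and P_{Go} = 35.5.
q_{Go} = 112 − 3·35.5 + 2·35.5 = 76.5.

76.5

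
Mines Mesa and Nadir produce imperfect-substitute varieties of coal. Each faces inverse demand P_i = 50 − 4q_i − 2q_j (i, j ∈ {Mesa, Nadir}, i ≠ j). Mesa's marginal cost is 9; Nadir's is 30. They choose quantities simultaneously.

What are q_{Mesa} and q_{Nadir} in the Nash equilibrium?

4.8, 1.3

Mine Mesa's profit: π = q_{Mesa}(50 − 4q_{Mesa} − 2q_{Nadir}) − 9q_{Mesa}.
∂π/∂q_{Mesa} = 41 − 8q_{Mesa} − 2q_{Nadir} = 0 ⇒ q_{Mesa} = 5.125 − 0.25q_{Nadir}.
Similarly q_{Nadir} = 2.5 − 0.25q_{Mesa}.
Plugging q_{Nadir} into Mesa's best response: q_{Mesa} = 5.125 − 0.25(2.5 − 0.25q_{Mesa}) ⇒ 0.9375q_{Mesa} = 4.5, so q_{Mesa} = 4.8.
Then q_{Nadir} = 2.5 − 0.25·4.8 = 1.3.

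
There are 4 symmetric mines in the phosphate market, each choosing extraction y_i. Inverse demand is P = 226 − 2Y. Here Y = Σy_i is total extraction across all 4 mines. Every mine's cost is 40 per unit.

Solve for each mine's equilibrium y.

18.6

A representative mine's profit is π_i = y_i(226 − 2Y) − 40y_i, with Y = y_i + Σ_{j≠i} y_j.
First-order condition: 186 − 4y_i − 2Σ_{j≠i} y_j = 0.
With identical mines, set every y_j = y: then 186 − 4y − 6y = 0, i.e. y = 186/10 = 18.6.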